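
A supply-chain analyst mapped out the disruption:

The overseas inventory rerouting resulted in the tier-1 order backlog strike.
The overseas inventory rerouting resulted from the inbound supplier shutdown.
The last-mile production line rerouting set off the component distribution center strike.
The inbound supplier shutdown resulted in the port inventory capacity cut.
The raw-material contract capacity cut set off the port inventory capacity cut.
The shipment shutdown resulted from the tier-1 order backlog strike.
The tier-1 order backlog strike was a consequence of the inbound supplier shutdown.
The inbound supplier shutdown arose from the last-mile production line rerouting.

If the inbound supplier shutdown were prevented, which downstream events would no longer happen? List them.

the overseas inventory rerouting, the shipment shutdown, the tier-1 order backlog strike

Downstream of the inbound supplier shutdown: the overseas inventory rerouting, the tier-1 order backlog strike, the port inventory capacity cut, the shipment shutdown.
Of those, still caused via another path: the port inventory capacity cut.
The remainder have no surviving cause.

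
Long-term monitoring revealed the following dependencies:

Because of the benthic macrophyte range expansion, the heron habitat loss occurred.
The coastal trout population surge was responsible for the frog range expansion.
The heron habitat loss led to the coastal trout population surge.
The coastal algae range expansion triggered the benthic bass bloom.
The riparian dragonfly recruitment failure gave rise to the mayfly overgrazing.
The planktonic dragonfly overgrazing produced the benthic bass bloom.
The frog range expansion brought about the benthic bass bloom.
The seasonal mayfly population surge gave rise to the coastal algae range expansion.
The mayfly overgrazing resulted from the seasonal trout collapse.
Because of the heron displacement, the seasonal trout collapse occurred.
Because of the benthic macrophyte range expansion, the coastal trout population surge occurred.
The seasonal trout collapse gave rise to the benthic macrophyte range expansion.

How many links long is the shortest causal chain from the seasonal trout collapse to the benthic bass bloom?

Shortest chain: the seasonal trout collapse → the benthic macrophyte range expansion → the coastal trout population surge → the frog range expansion → the benthic bass bloom.

4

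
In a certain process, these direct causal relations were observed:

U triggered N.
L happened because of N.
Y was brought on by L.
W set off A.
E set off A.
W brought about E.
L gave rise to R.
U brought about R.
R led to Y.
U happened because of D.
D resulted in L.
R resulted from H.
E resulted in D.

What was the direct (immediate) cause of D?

E

Upstream contributors include W, but only E feeds directly into D.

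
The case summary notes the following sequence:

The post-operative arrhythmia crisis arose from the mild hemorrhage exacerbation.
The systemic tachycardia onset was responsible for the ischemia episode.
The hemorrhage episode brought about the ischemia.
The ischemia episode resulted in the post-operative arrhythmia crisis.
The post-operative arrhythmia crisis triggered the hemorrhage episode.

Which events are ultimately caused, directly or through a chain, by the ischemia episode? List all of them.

the hemorrhage episode, the ischemia, the post-operative arrhythmia crisis

Direct effects: the post-operative arrhythmia crisis.
2 steps out: the hemorrhage episode.
3 steps out: the ischemia.
Not reachable from it: the systemic tachycardia onset, the mild hemorrhage exacerbation.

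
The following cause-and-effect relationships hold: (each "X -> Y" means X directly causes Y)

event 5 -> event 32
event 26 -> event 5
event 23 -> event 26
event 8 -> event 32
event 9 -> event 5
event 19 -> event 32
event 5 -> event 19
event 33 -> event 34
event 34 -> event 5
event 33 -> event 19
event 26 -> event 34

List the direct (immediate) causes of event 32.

Upstream contributors include event 23, event 9, event 26, event 33, event 34, but only event 19, event 5, event 8 feed directly into event 32.

event 19, event 5, event 8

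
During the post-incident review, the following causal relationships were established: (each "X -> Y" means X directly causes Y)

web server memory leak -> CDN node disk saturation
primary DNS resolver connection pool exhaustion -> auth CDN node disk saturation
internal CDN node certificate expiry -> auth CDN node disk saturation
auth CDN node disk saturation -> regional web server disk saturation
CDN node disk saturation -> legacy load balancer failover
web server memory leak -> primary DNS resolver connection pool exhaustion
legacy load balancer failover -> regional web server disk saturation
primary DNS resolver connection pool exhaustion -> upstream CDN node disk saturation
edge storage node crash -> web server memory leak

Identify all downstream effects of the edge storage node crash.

the CDN node disk saturation, the auth CDN node disk saturation, the legacy load balancer failover, the primary DNS resolver connection pool exhaustion, the regional web server disk saturation, the upstream CDN node disk saturation, the web server memory leak

Direct effects: the web server memory leak.
2 steps out: the CDN node disk saturation, the primary DNS resolver connection pool exhaustion.
3 steps out: the legacy load balancer failover, the upstream CDN node disk saturation, the auth CDN node disk saturation.
4 steps out: the regional web server disk saturation.
Not reachable from it: the internal CDN node certificate expiry.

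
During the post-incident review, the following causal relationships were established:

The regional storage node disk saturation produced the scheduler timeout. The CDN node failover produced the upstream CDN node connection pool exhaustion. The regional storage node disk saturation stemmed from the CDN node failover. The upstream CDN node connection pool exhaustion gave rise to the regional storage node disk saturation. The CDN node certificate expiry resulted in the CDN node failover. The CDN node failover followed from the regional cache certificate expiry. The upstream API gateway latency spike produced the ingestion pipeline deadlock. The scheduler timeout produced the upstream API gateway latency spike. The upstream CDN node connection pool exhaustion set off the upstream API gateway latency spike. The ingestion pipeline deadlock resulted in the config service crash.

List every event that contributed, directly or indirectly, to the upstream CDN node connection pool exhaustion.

Immediate cause of the upstream CDN node connection pool exhaustion: the CDN node failover.
Further upstream: the regional cache certificate expiry, the CDN node certificate expiry.

the CDN node certificate expiry, the CDN node failover, the regional cache certificate expiry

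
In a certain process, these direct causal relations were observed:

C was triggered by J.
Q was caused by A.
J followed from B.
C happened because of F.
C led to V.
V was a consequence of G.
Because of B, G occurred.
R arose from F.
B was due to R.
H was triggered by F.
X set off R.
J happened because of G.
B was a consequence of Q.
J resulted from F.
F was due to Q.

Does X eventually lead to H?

X leads to R, B, G, J, C, V; H is not among them.

No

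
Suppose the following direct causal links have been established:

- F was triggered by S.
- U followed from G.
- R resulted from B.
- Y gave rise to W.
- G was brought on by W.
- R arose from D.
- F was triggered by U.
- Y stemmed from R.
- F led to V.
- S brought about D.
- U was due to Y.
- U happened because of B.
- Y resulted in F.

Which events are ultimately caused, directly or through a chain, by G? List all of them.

F, U, V

Direct effects: U.
2 steps out: F.
3 steps out: V.
Not reachable from it: S, D, B, R, Y, W.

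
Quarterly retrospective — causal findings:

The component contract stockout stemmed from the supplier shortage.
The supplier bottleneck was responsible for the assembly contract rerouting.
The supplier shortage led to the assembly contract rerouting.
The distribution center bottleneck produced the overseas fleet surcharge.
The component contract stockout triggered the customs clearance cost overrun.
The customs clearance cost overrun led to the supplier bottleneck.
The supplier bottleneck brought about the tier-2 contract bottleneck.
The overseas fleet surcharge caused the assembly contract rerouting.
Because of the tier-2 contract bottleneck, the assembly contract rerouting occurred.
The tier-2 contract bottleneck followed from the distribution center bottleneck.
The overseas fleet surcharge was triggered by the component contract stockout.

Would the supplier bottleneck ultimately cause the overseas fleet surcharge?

The supplier bottleneck leads to the tier-2 contract bottleneck, the assembly contract rerouting; the overseas fleet surcharge is not among them.

No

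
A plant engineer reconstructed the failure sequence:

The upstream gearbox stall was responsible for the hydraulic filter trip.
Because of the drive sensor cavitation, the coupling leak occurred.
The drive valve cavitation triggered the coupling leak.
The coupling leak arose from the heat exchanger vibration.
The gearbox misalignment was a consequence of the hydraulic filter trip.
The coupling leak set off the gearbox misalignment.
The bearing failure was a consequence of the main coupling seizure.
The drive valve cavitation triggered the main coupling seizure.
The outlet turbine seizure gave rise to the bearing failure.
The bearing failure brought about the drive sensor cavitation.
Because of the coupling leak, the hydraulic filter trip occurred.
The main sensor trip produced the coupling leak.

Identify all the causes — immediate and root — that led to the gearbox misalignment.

Immediate causes of the gearbox misalignment: the coupling leak, the hydraulic filter trip.
Further upstream: the drive valve cavitation, the upstream gearbox stall, the main sensor trip, the heat exchanger vibration, the main coupling seizure, the outlet turbine seizure, the bearing failure, the drive sensor cavitation.

the bearing failure, the coupling leak, the drive sensor cavitation, the drive valve cavitation, the heat exchanger vibration, the hydraulic filter trip, the main coupling seizure, the main sensor trip, the outlet turbine seizure, the upstream gearbox stall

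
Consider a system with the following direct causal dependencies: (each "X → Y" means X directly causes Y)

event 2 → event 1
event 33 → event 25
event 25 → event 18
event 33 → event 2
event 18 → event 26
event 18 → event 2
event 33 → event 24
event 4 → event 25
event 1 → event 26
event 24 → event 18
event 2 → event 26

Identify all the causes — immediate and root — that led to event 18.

event 24, event 25, event 33, event 4

Immediate causes of event 18: event 24, event 25.
Further upstream: event 33, event 4.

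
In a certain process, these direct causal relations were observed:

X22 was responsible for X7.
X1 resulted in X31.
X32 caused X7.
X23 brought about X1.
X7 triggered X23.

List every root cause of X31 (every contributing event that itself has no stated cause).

X22, X32

Tracing upstream from X31: X31 ← X1 ← X23 ← X7 ← X22.
A separate upstream branch: X31 ← X1 ← X23 ← X7 ← X32.
Each of those chain origins has no stated cause.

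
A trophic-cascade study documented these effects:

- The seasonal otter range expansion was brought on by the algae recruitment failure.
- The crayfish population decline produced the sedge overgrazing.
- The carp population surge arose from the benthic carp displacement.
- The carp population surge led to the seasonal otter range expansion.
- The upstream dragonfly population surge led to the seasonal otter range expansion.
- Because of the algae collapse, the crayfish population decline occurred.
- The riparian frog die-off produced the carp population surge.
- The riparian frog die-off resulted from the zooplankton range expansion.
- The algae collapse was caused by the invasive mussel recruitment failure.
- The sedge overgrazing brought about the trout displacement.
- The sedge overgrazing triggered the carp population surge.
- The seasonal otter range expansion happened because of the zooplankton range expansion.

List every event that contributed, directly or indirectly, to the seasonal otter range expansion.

Immediate causes of the seasonal otter range expansion: the zooplankton range expansion, the algae recruitment failure, the carp population surge, the upstream dragonfly population surge.
Further upstream: the invasive mussel recruitment failure, the algae collapse, the crayfish population decline, the sedge overgrazing, the riparian frog die-off, the benthic carp displacement.

the algae collapse, the algae recruitment failure, the benthic carp displacement, the carp population surge, the crayfish population decline, the invasive mussel recruitment failure, the riparian frog die-off, the sedge overgrazing, the upstream dragonfly population surge, the zooplankton range expansion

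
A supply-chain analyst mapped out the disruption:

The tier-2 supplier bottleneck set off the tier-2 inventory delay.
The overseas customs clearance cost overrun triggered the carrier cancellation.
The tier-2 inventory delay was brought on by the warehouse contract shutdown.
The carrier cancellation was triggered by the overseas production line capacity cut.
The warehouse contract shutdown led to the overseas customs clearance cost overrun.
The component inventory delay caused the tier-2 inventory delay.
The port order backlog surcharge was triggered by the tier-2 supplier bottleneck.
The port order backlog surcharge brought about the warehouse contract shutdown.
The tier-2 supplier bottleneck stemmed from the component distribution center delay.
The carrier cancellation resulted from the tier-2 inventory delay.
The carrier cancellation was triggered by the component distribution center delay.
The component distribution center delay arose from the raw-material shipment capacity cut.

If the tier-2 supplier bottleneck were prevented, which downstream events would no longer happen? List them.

the overseas customs clearance cost overrun, the port order backlog surcharge, the warehouse contract shutdown

Downstream of the tier-2 supplier bottleneck: the port order backlog surcharge, the warehouse contract shutdown, the overseas customs clearance cost overrun, the tier-2 inventory delay, the carrier cancellation.
Of those, still caused via another path: the tier-2 inventory delay, the carrier cancellation.
The remainder have no surviving cause.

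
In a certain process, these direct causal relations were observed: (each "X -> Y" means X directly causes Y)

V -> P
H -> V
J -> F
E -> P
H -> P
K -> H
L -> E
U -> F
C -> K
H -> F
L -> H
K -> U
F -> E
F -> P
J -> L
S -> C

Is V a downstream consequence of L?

Yes

There is a causal chain: L → H → V.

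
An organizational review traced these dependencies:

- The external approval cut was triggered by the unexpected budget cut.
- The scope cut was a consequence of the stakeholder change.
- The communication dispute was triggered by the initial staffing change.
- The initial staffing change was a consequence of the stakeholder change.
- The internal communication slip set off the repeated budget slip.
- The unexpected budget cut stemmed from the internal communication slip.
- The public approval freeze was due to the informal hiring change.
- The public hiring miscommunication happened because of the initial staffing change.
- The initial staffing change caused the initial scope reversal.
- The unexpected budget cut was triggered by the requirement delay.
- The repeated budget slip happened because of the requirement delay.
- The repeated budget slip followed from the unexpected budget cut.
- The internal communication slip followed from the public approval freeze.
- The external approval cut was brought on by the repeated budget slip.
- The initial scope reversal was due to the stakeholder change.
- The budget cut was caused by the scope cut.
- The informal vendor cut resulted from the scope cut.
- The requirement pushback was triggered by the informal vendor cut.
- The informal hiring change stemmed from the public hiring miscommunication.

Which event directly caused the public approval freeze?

Upstream contributors include the stakeholder change, the initial staffing change, the public hiring miscommunication, but only the informal hiring change feeds directly into the public approval freeze.

the informal hiring change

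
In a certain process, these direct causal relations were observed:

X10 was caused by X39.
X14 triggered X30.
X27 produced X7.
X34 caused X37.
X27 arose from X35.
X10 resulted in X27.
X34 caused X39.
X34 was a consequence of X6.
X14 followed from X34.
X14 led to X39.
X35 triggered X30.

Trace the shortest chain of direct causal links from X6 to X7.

X6 → X34
X34 → X39
X39 → X10
X10 → X27
X27 → X7
Length: 5 steps.

X6 → X34 → X39 → X10 → X27 → X7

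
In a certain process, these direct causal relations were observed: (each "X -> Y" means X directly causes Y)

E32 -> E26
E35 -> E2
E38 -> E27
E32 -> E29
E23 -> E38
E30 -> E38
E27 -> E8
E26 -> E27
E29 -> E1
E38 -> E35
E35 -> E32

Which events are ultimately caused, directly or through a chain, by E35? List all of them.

E1, E2, E26, E27, E29, E32, E8

Direct effects: E2, E32.
2 steps out: E29, E26.
3 steps out: E1, E27.
4 steps out: E8.
Not reachable from it: E30, E38, E23.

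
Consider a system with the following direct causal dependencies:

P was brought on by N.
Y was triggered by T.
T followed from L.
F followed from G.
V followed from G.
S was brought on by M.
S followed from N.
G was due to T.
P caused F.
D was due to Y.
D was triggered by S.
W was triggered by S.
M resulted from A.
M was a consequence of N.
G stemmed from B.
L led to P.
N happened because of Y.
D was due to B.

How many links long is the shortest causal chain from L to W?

5

Shortest chain: L → T → Y → N → S → W.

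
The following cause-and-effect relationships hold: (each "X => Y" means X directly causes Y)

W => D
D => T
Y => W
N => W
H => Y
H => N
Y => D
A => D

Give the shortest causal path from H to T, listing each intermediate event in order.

H → Y
Y → D
D → T
Length: 3 steps.

H → Y → D → T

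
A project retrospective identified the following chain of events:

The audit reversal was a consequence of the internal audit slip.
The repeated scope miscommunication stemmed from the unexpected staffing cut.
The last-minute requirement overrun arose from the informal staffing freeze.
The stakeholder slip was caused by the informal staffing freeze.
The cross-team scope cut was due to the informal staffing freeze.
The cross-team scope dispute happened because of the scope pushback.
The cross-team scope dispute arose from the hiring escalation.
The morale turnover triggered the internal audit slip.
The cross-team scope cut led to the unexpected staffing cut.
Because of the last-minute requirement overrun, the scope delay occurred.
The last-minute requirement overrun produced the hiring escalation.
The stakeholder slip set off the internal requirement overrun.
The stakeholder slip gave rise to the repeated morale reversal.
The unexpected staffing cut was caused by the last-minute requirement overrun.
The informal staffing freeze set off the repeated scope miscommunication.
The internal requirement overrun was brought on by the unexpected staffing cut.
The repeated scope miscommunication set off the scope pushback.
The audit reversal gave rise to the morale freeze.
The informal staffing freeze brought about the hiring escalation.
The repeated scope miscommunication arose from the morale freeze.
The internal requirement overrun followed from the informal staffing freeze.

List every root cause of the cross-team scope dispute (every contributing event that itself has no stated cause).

Tracing upstream from the cross-team scope dispute: the cross-team scope dispute ← the hiring escalation ← the informal staffing freeze.
A separate upstream branch: the cross-team scope dispute ← the scope pushback ← the repeated scope miscommunication ← the morale freeze ← the audit reversal ← the internal audit slip ← the morale turnover.
Each of those chain origins has no stated cause.

the informal staffing freeze, the morale turnover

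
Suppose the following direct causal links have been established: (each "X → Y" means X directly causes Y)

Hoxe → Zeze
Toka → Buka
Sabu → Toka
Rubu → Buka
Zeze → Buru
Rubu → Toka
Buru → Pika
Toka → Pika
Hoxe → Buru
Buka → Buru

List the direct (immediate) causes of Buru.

Buka, Hoxe, Zeze

Upstream contributors include Rubu, Sabu, Toka, but only Buka, Hoxe, Zeze feed directly into Buru.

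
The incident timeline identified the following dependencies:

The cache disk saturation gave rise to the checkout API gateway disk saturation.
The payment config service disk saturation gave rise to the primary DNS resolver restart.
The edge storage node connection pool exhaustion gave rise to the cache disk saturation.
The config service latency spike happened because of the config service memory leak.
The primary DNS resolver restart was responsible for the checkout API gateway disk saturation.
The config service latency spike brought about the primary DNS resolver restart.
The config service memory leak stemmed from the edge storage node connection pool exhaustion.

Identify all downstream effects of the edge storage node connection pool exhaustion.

the cache disk saturation, the checkout API gateway disk saturation, the config service latency spike, the config service memory leak, the primary DNS resolver restart

Direct effects: the cache disk saturation, the config service memory leak.
2 steps out: the config service latency spike, the checkout API gateway disk saturation.
3 steps out: the primary DNS resolver restart.
Not reachable from it: the payment config service disk saturation.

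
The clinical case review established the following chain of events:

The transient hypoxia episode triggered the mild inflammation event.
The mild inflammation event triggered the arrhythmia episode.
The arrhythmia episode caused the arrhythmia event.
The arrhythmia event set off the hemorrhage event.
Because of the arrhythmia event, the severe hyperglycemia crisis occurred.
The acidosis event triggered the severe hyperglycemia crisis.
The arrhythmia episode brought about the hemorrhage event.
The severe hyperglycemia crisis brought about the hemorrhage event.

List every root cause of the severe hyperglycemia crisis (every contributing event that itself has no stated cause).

Tracing upstream from the severe hyperglycemia crisis: the severe hyperglycemia crisis ← the arrhythmia event ← the arrhythmia episode ← the mild inflammation event ← the transient hypoxia episode.
A separate upstream branch: the severe hyperglycemia crisis ← the acidosis event.
Each of those chain origins has no stated cause.

the acidosis event, the transient hypoxia episode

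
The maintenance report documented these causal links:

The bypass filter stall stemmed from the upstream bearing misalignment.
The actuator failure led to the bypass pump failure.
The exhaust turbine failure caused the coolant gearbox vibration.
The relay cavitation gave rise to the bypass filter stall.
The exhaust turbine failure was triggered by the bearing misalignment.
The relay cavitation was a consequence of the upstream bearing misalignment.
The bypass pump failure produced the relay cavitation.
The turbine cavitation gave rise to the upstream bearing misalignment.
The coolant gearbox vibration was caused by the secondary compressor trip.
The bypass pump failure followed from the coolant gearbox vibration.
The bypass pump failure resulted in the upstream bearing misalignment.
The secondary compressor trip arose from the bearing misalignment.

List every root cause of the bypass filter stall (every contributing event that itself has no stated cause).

the actuator failure, the bearing misalignment, the turbine cavitation

Tracing upstream from the bypass filter stall: the bypass filter stall ← the upstream bearing misalignment ← the bypass pump failure ← the coolant gearbox vibration ← the secondary compressor trip ← the bearing misalignment.
A separate upstream branch: the bypass filter stall ← the upstream bearing misalignment ← the bypass pump failure ← the actuator failure.
A separate upstream branch: the bypass filter stall ← the upstream bearing misalignment ← the turbine cavitation.
Each of those chain origins has no stated cause.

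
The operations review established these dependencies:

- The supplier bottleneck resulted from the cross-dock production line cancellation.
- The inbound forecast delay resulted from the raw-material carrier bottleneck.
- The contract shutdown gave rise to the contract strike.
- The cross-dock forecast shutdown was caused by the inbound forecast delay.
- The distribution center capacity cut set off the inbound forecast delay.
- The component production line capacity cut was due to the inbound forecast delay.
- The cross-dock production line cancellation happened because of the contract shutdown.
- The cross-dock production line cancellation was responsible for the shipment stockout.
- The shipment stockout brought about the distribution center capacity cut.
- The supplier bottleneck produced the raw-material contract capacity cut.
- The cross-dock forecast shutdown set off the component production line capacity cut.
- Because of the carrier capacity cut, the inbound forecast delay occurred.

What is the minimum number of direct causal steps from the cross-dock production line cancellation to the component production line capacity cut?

4

Shortest chain: the cross-dock production line cancellation → the shipment stockout → the distribution center capacity cut → the inbound forecast delay → the component production line capacity cut.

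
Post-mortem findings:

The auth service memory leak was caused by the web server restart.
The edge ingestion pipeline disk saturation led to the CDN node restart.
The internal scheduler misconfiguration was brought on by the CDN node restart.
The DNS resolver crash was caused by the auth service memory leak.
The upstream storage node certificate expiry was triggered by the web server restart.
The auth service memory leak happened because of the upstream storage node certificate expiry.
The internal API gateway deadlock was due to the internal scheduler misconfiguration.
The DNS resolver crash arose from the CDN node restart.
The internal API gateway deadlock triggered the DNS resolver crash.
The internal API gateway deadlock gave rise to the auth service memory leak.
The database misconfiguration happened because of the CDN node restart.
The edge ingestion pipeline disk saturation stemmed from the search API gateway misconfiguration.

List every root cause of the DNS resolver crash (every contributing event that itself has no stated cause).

Tracing upstream from the DNS resolver crash: the DNS resolver crash ← the auth service memory leak ← the web server restart.
A separate upstream branch: the DNS resolver crash ← the CDN node restart ← the edge ingestion pipeline disk saturation ← the search API gateway misconfiguration.
Each of those chain origins has no stated cause.

the search API gateway misconfiguration, the web server restart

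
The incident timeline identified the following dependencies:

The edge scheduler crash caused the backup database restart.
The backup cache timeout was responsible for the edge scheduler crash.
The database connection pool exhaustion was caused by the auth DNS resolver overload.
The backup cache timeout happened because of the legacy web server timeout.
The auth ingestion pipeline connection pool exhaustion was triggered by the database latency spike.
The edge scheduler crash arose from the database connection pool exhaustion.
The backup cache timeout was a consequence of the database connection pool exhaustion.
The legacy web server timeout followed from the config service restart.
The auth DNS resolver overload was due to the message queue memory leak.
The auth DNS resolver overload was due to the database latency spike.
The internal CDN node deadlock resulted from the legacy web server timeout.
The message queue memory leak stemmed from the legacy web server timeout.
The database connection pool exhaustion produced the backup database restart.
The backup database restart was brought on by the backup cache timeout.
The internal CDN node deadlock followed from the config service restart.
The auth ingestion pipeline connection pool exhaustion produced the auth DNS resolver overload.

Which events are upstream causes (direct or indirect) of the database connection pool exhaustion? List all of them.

Immediate cause of the database connection pool exhaustion: the auth DNS resolver overload.
Further upstream: the database latency spike, the config service restart, the legacy web server timeout, the message queue memory leak, the auth ingestion pipeline connection pool exhaustion.

the auth DNS resolver overload, the auth ingestion pipeline connection pool exhaustion, the config service restart, the database latency spike, the legacy web server timeout, the message queue memory leak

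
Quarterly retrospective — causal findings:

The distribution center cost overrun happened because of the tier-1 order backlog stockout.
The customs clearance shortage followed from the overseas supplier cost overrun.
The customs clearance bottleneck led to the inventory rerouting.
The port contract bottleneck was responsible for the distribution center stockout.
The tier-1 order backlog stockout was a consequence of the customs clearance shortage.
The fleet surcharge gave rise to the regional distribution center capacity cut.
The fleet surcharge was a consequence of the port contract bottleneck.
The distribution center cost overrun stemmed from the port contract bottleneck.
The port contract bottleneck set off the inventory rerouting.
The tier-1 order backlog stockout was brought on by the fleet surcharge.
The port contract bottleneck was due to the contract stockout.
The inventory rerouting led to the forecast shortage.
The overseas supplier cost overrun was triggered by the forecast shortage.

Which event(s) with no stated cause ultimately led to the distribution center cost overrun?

the contract stockout, the customs clearance bottleneck

Tracing upstream from the distribution center cost overrun: the distribution center cost overrun ← the port contract bottleneck ← the contract stockout.
A separate upstream branch: the distribution center cost overrun ← the tier-1 order backlog stockout ← the customs clearance shortage ← the overseas supplier cost overrun ← the forecast shortage ← the inventory rerouting ← the customs clearance bottleneck.
Each of those chain origins has no stated cause.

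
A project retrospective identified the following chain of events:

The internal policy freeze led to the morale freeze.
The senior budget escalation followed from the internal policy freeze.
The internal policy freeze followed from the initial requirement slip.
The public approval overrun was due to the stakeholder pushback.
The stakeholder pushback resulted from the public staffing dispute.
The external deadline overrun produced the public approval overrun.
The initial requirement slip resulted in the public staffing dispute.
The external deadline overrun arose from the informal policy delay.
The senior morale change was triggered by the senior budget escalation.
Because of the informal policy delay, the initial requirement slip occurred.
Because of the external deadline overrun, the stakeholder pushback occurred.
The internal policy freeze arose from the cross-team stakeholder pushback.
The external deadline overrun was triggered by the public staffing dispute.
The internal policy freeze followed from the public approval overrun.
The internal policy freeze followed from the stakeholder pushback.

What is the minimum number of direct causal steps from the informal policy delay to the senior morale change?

Shortest chain: the informal policy delay → the initial requirement slip → the internal policy freeze → the senior budget escalation → the senior morale change.

4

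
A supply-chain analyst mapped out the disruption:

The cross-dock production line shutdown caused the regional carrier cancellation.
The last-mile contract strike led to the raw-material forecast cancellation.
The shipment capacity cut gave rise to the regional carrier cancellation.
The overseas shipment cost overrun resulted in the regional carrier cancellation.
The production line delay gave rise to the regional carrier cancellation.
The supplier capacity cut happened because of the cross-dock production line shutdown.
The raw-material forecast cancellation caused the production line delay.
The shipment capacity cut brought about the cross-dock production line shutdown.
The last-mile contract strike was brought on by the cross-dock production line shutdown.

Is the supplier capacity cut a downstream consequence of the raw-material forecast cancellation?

The raw-material forecast cancellation leads to the production line delay, the regional carrier cancellation; the supplier capacity cut is not among them.

No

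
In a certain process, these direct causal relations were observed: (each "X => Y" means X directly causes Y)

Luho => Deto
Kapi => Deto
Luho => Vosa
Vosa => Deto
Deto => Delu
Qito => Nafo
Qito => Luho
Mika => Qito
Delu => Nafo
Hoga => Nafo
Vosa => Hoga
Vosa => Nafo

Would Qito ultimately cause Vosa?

Yes

There is a causal chain: Qito → Luho → Vosa.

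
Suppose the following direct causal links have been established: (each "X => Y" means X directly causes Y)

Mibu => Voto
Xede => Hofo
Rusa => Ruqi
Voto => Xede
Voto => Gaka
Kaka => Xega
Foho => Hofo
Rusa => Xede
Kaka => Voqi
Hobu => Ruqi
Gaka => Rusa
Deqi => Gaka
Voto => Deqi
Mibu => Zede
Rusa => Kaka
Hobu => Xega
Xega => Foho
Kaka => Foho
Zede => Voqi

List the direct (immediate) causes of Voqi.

Kaka, Zede

Upstream contributors include Mibu, Voto, Deqi, Gaka, Rusa, but only Kaka, Zede feed directly into Voqi.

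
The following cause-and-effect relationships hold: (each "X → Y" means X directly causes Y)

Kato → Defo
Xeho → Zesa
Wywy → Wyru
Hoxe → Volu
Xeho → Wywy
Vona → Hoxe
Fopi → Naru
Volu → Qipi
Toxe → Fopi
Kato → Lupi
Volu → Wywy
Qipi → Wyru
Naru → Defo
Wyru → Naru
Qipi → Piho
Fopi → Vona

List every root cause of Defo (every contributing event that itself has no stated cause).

Tracing upstream from Defo: Defo ← Naru ← Fopi ← Toxe.
A separate upstream branch: Defo ← Naru ← Wyru ← Wywy ← Xeho.
A separate upstream branch: Defo ← Kato.
Each of those chain origins has no stated cause.

Kato, Toxe, Xeho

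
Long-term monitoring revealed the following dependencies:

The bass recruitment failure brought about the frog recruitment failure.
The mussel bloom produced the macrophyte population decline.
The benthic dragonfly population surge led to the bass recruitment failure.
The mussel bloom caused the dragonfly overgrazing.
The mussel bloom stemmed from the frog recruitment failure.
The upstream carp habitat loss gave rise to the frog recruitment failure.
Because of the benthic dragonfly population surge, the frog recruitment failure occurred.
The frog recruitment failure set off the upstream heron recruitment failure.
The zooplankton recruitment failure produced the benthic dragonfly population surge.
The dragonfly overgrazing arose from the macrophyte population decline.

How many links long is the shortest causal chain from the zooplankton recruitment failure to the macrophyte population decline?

4

Shortest chain: the zooplankton recruitment failure → the benthic dragonfly population surge → the frog recruitment failure → the mussel bloom → the macrophyte population decline.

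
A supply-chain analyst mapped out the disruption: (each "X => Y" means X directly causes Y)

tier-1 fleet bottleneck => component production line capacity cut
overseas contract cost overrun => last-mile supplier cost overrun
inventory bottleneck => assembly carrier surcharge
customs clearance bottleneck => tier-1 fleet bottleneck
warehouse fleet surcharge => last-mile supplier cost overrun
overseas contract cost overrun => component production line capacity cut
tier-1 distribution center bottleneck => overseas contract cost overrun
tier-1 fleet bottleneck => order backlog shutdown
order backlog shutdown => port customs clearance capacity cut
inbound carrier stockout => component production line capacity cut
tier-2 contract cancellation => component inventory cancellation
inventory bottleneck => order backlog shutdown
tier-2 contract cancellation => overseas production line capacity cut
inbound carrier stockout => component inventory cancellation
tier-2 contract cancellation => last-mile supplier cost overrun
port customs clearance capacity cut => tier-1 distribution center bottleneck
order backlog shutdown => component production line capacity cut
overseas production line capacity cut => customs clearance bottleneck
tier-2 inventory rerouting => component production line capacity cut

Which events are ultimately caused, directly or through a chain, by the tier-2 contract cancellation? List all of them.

the component inventory cancellation, the component production line capacity cut, the customs clearance bottleneck, the last-mile supplier cost overrun, the order backlog shutdown, the overseas contract cost overrun, the overseas production line capacity cut, the port customs clearance capacity cut, the tier-1 distribution center bottleneck, the tier-1 fleet bottleneck

Direct effects: the overseas production line capacity cut, the component inventory cancellation, the last-mile supplier cost overrun.
2 steps out: the customs clearance bottleneck.
3 steps out: the tier-1 fleet bottleneck.
4 steps out: the order backlog shutdown, the component production line capacity cut.
5 steps out: the port customs clearance capacity cut.
6 steps out: the tier-1 distribution center bottleneck.
7 steps out: the overseas contract cost overrun.
Not reachable from it: the inventory bottleneck, the inbound carrier stockout, the assembly carrier surcharge, the tier-2 inventory rerouting, the warehouse fleet surcharge.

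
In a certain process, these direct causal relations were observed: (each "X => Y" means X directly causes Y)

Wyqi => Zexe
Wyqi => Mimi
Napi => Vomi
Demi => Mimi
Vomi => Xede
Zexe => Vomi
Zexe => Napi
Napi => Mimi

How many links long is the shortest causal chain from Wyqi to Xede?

Shortest chain: Wyqi → Zexe → Vomi → Xede.

3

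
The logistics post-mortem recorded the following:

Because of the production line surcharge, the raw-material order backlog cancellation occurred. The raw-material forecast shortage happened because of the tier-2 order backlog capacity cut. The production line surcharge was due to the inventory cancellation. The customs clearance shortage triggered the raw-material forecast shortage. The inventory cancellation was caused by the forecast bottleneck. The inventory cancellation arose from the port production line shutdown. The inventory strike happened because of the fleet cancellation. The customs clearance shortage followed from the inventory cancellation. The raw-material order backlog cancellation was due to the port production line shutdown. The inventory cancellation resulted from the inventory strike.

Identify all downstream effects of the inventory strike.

the customs clearance shortage, the inventory cancellation, the production line surcharge, the raw-material forecast shortage, the raw-material order backlog cancellation

Direct effects: the inventory cancellation.
2 steps out: the production line surcharge, the customs clearance shortage.
3 steps out: the raw-material order backlog cancellation, the raw-material forecast shortage.
Not reachable from it: the port production line shutdown, the forecast bottleneck, the fleet cancellation, the tier-2 order backlog capacity cut.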